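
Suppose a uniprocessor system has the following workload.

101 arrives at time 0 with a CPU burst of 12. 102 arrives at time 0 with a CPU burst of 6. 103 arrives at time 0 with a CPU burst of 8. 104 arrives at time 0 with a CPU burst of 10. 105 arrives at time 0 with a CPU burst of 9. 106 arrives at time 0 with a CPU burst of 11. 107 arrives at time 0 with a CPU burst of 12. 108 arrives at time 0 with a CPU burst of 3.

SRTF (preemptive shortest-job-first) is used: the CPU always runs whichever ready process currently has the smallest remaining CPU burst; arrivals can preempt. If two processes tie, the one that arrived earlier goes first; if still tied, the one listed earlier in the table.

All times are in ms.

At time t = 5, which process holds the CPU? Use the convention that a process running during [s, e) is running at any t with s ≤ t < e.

Gantt: | 108 0-3 | 102 3-9 | 103 9-17 | 105 17-26 | 104 26-36 | 106 36-47 | 101 47-59 | 107 59-71 |
Completion: 101=59  102=9  103=17  104=36  105=26  106=47  107=71  108=3

102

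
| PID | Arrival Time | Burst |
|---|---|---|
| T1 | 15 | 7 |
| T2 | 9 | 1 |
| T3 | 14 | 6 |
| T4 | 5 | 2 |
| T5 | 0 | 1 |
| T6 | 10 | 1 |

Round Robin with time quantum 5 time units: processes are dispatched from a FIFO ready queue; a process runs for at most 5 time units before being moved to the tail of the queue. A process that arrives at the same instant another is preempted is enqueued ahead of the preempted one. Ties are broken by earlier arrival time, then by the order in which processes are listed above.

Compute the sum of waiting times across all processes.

10

Schedule: | T5 0-1 | idle 1-5 | T4 5-7 | idle 7-9 | T2 9-10 | T6 10-11 | idle 11-14 | T3 14-19 | T1 19-24 | T3 24-25 | T1 25-27 |
Completion: T1=27  T2=10  T3=25  T4=7  T5=1  T6=11
Waiting = turnaround − burst: T1=5, T2=0, T3=5, T4=0, T5=0, T6=0
Total waiting = 5 + 0 + 5 + 0 + 0 + 0 = 10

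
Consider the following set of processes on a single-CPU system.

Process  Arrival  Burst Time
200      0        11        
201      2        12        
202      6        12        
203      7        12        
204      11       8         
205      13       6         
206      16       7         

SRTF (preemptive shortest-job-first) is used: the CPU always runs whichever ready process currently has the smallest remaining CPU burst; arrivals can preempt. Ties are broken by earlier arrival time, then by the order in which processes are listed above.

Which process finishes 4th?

Gantt: | 200 0-11 | 204 11-19 | 205 19-25 | 206 25-32 | 201 32-44 | 202 44-56 | 203 56-68 |
Completion: 200=11  201=44  202=56  203=68  204=19  205=25  206=32
Finish order: 200 → 204 → 205 → 206 → 201 → 202 → 203

206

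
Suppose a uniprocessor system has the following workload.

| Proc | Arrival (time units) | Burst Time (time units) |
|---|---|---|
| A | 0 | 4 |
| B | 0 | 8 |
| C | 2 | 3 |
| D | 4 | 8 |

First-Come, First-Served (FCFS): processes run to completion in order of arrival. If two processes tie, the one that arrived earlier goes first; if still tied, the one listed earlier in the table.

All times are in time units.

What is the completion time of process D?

Timeline: | A 0-4 | B 4-12 | C 12-15 | D 15-23 |
Completion: A=4  B=12  C=15  D=23
Turnaround (C−A): A=4  B=12  C=13  D=19

23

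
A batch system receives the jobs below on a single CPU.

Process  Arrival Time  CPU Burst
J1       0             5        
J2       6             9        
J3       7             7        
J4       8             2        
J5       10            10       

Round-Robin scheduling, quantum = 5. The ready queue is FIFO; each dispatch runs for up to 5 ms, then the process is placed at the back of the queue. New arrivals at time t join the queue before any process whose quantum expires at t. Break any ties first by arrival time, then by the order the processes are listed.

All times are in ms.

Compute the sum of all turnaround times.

82

Timeline: | J1 0-5 | idle 5-6 | J2 6-11 | J3 11-16 | J4 16-18 | J5 18-23 | J2 23-27 | J3 27-29 | J5 29-34 |
Completion: J1=5  J2=27  J3=29  J4=18  J5=34
Turnaround = completion − arrival: J1=5, J2=21, J3=22, J4=10, J5=24
Total turnaround = 5 + 21 + 22 + 10 + 24 = 82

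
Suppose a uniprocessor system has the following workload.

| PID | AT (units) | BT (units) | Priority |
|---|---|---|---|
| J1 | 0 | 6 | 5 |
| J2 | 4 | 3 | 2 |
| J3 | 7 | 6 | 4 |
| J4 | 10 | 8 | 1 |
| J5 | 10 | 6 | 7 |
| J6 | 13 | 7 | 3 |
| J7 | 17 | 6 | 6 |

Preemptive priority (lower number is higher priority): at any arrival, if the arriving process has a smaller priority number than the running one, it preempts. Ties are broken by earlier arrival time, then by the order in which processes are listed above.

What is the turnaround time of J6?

Gantt: | J1 0-4 | J2 4-7 | J3 7-10 | J4 10-18 | J6 18-25 | J3 25-28 | J1 28-30 | J7 30-36 | J5 36-42 |
Completion: J1=30  J2=7  J3=28  J4=18  J5=42  J6=25  J7=36
Turnaround (C−A): J1=30  J2=3  J3=21  J4=8  J5=32  J6=12  J7=19
Turnaround(J6) = completion − arrival = 25 − 13 = 12

12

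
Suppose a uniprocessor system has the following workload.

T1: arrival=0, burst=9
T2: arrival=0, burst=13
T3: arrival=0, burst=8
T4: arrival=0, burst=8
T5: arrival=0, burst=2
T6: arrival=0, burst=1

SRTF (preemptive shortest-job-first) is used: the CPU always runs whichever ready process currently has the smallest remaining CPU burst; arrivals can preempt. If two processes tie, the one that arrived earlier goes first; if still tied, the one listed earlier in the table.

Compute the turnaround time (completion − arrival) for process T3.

Gantt: | T6 0-1 | T5 1-3 | T3 3-11 | T4 11-19 | T1 19-28 | T2 28-41 |
Completion: T1=28  T2=41  T3=11  T4=19  T5=3  T6=1
Turnaround(T3) = completion − arrival = 11 − 0 = 11

11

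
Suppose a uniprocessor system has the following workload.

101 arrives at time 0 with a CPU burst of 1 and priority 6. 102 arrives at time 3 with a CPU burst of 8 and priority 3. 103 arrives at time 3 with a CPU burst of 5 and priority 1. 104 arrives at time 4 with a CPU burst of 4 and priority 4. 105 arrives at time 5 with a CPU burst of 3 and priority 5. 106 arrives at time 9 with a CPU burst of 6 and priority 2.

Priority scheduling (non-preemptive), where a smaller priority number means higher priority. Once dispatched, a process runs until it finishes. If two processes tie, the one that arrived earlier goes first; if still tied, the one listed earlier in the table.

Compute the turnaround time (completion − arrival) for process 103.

Gantt: | 101 0-1 | idle 1-3 | 103 3-8 | 102 8-16 | 106 16-22 | 104 22-26 | 105 26-29 |
Completion: 101=1  102=16  103=8  104=26  105=29  106=22
Turnaround (C−A): 101=1  102=13  103=5  104=22  105=24  106=13
Turnaround(103) = completion − arrival = 8 − 3 = 5

5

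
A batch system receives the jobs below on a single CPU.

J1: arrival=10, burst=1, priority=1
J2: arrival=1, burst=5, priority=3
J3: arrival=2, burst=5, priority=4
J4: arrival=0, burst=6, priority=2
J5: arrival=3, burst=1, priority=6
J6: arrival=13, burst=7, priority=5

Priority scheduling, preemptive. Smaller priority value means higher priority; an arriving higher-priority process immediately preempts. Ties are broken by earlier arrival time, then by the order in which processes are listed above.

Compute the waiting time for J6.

Gantt: | J4 0-6 | J2 6-10 | J1 10-11 | J2 11-12 | J3 12-17 | J6 17-24 | J5 24-25 |
Completion: J1=11  J2=12  J3=17  J4=6  J5=25  J6=24
Waiting(J6) = turnaround − burst = 11 − 7 = 4

4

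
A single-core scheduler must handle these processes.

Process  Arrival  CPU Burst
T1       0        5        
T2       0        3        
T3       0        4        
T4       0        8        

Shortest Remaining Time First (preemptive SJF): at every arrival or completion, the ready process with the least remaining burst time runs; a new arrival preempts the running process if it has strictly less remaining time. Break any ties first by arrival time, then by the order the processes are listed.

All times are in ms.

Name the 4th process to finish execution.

T4

Timeline: | T2 0-3 | T3 3-7 | T1 7-12 | T4 12-20 |
Completion: T1=12  T2=3  T3=7  T4=20
Turnaround (C−A): T1=12  T2=3  T3=7  T4=20
Finish order: T2 → T3 → T1 → T4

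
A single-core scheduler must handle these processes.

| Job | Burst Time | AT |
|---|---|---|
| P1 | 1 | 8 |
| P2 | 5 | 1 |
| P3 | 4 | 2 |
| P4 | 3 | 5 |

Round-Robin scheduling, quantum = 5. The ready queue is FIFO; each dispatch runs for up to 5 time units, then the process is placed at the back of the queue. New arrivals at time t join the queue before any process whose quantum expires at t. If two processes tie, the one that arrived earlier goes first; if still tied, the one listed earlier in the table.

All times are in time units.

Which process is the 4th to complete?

P1

Gantt: | idle 0-1 | P2 1-6 | P3 6-10 | P4 10-13 | P1 13-14 |
Completion: P1=14  P2=6  P3=10  P4=13
Finish order: P2 → P3 → P4 → P1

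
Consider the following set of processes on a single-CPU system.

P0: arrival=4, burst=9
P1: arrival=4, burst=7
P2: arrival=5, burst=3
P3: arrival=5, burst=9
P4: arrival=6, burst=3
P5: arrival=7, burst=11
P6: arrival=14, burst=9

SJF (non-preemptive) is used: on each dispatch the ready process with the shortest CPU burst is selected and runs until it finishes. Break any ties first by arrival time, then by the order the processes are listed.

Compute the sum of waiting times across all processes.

Schedule: | idle 0-4 | P1 4-11 | P2 11-14 | P4 14-17 | P0 17-26 | P3 26-35 | P6 35-44 | P5 44-55 |
Completion: P0=26  P1=11  P2=14  P3=35  P4=17  P5=55  P6=44
Turnaround (C−A): P0=22  P1=7  P2=9  P3=30  P4=11  P5=48  P6=30
Waiting = turnaround − burst: P0=13, P1=0, P2=6, P3=21, P4=8, P5=37, P6=21
Total waiting = 13 + 0 + 6 + 21 + 8 + 37 + 21 = 106

106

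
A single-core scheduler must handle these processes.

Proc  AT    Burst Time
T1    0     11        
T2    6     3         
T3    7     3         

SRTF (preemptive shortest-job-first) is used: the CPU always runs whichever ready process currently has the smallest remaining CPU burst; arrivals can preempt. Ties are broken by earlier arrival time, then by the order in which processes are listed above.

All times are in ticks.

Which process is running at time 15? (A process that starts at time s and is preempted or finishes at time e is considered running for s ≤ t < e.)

T1

Schedule: | T1 0-6 | T2 6-9 | T3 9-12 | T1 12-17 |
Completion: T1=17  T2=9  T3=12
Turnaround (C−A): T1=17  T2=3  T3=5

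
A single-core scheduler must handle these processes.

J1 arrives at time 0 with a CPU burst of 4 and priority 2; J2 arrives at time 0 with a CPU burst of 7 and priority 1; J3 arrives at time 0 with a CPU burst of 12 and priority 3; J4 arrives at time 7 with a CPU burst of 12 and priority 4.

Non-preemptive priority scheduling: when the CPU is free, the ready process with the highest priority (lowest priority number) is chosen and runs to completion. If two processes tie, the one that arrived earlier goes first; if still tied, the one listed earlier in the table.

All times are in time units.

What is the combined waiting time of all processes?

Timeline: | J2 0-7 | J1 7-11 | J3 11-23 | J4 23-35 |
Completion: J1=11  J2=7  J3=23  J4=35
Turnaround (C−A): J1=11  J2=7  J3=23  J4=28
Waiting = turnaround − burst: J1=7, J2=0, J3=11, J4=16
Total waiting = 7 + 0 + 11 + 16 = 34

34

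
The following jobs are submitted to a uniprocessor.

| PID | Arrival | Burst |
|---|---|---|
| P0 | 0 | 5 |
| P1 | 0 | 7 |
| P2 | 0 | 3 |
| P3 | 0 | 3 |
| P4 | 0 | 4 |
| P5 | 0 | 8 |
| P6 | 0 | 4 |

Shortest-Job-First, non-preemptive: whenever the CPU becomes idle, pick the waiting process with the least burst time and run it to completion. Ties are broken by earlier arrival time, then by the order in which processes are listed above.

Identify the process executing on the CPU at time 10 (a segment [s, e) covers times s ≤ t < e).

Schedule: | P2 0-3 | P3 3-6 | P4 6-10 | P6 10-14 | P0 14-19 | P1 19-26 | P5 26-34 |
Completion: P0=19  P1=26  P2=3  P3=6  P4=10  P5=34  P6=14

P6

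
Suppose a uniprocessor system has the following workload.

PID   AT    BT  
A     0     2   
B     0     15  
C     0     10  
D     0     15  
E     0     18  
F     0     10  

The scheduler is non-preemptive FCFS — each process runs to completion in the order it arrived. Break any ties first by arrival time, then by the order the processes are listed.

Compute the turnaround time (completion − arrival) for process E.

Schedule: | A 0-2 | B 2-17 | C 17-27 | D 27-42 | E 42-60 | F 60-70 |
Completion: A=2  B=17  C=27  D=42  E=60  F=70
Turnaround (C−A): A=2  B=17  C=27  D=42  E=60  F=70
Turnaround(E) = completion − arrival = 60 − 0 = 60

60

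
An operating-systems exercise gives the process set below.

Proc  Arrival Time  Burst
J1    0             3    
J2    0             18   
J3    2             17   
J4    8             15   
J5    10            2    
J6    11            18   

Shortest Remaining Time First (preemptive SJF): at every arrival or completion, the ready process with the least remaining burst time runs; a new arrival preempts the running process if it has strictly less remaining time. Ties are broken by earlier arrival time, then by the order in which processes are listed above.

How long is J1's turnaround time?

3

Schedule: | J1 0-3 | J3 3-10 | J5 10-12 | J3 12-22 | J4 22-37 | J2 37-55 | J6 55-73 |
Completion: J1=3  J2=55  J3=22  J4=37  J5=12  J6=73
Turnaround (C−A): J1=3  J2=55  J3=20  J4=29  J5=2  J6=62
Turnaround(J1) = completion − arrival = 3 − 0 = 3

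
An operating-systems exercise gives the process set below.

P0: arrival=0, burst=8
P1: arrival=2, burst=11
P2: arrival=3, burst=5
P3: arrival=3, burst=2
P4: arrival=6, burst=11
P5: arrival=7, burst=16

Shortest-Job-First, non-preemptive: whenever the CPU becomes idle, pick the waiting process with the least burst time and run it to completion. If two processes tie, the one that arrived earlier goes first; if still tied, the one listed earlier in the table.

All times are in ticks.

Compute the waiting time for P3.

Gantt: | P0 0-8 | P3 8-10 | P2 10-15 | P1 15-26 | P4 26-37 | P5 37-53 |
Completion: P0=8  P1=26  P2=15  P3=10  P4=37  P5=53
Turnaround (C−A): P0=8  P1=24  P2=12  P3=7  P4=31  P5=46
Waiting(P3) = turnaround − burst = 7 − 2 = 5

5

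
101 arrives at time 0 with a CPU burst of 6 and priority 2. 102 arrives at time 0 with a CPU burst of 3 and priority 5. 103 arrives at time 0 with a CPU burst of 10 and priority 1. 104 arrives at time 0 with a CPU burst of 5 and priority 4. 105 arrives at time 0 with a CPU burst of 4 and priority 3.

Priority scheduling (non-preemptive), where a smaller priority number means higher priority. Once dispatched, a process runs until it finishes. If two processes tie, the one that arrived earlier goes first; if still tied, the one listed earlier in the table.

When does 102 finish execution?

28

Gantt: | 103 0-10 | 101 10-16 | 105 16-20 | 104 20-25 | 102 25-28 |
Completion: 101=16  102=28  103=10  104=25  105=20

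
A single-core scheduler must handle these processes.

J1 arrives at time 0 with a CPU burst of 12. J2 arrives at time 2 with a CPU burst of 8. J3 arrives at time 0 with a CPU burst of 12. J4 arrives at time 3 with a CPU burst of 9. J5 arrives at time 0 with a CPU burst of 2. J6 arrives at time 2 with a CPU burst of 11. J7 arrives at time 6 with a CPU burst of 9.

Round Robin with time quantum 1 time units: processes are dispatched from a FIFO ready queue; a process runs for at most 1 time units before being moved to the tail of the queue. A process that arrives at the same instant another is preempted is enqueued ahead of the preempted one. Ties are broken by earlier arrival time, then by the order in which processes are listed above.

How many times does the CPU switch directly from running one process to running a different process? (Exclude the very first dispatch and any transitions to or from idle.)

62

Schedule: | J1 0-1 | J3 1-2 | J5 2-3 | J1 3-4 | J2 4-5 | J6 5-6 | J3 6-7 | J4 7-8 | J5 8-9 | J1 9-10 | J2 10-11 | J7 11-12 | J6 12-13 | J3 13-14 | J4 14-15 | J1 15-16 | J2 16-17 | J7 17-18 | J6 18-19 | J3 19-20 | J4 20-21 | J1 21-22 | J2 22-23 | J7 23-24 | J6 24-25 | J3 25-26 | J4 26-27 | J1 27-28 | J2 28-29 | J7 29-30 | J6 30-31 | J3 31-32 | J4 32-33 | J1 33-34 | J2 34-35 | J7 35-36 | J6 36-37 | J3 37-38 | J4 38-39 | J1 39-40 | J2 40-41 | J7 41-42 | J6 42-43 | J3 43-44 | J4 44-45 | J1 45-46 | J2 46-47 | J7 47-48 | J6 48-49 | J3 49-50 | J4 50-51 | J1 51-52 | J7 52-53 | J6 53-54 | J3 54-55 | J4 55-56 | J1 56-57 | J7 57-58 | J6 58-59 | J3 59-60 | J1 60-61 | J6 61-62 | J3 62-63 |
Completion: J1=61  J2=47  J3=63  J4=56  J5=9  J6=62  J7=58
Turnaround (C−A): J1=61  J2=45  J3=63  J4=53  J5=9  J6=60  J7=52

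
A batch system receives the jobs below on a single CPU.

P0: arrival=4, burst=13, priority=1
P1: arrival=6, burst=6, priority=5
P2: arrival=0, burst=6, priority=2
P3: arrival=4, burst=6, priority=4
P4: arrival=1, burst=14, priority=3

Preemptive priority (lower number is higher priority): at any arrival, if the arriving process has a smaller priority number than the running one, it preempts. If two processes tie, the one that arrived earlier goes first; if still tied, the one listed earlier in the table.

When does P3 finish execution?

39

Schedule: | P2 0-4 | P0 4-17 | P2 17-19 | P4 19-33 | P3 33-39 | P1 39-45 |
Completion: P0=17  P1=45  P2=19  P3=39  P4=33
Turnaround (C−A): P0=13  P1=39  P2=19  P3=35  P4=32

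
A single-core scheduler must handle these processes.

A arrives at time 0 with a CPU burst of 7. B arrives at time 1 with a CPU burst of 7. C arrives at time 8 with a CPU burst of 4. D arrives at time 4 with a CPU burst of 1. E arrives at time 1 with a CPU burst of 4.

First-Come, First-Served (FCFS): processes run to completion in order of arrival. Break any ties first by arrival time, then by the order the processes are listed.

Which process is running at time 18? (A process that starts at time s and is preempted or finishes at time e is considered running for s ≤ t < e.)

D

Gantt: | A 0-7 | B 7-14 | E 14-18 | D 18-19 | C 19-23 |
Completion: A=7  B=14  C=23  D=19  E=18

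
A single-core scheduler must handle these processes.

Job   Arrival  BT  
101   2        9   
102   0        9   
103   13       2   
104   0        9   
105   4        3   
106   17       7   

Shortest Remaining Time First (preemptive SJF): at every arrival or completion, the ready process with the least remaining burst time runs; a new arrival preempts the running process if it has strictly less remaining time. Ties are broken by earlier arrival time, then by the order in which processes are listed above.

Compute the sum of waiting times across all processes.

Schedule: | 102 0-4 | 105 4-7 | 102 7-12 | 104 12-13 | 103 13-15 | 104 15-23 | 106 23-30 | 101 30-39 |
Completion: 101=39  102=12  103=15  104=23  105=7  106=30
Turnaround (C−A): 101=37  102=12  103=2  104=23  105=3  106=13
Waiting = turnaround − burst: 101=28, 102=3, 103=0, 104=14, 105=0, 106=6
Total waiting = 28 + 3 + 0 + 14 + 0 + 6 = 51

51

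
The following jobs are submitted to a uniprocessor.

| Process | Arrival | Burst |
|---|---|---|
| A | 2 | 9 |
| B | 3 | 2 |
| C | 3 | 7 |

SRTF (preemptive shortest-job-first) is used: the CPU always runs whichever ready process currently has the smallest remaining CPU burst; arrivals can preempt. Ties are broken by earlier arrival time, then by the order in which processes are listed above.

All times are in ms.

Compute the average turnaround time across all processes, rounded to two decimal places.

9.67

Schedule: | idle 0-2 | A 2-3 | B 3-5 | C 5-12 | A 12-20 |
Completion: A=20  B=5  C=12
Turnaround times: A=18, B=2, C=9
Average turnaround = (18+2+9) / 3 = 29/3 = 9.67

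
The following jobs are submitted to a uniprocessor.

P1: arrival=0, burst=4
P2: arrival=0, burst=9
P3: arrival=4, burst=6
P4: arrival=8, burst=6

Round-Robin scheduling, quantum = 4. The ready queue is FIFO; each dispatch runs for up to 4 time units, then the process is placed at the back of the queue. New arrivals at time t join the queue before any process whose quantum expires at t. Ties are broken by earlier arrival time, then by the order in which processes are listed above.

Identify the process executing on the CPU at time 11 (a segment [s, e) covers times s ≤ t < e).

P3

Gantt: | P1 0-4 | P2 4-8 | P3 8-12 | P4 12-16 | P2 16-20 | P3 20-22 | P4 22-24 | P2 24-25 |
Completion: P1=4  P2=25  P3=22  P4=24
Turnaround (C−A): P1=4  P2=25  P3=18  P4=16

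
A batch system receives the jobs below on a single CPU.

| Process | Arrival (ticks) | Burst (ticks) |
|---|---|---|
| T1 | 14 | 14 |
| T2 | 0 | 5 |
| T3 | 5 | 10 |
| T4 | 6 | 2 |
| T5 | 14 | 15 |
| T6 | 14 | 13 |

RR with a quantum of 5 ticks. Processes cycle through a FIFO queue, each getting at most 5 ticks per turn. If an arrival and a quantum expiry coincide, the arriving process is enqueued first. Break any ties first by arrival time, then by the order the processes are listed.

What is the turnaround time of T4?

Gantt: | T2 0-5 | T3 5-10 | T4 10-12 | T3 12-17 | T1 17-22 | T5 22-27 | T6 27-32 | T1 32-37 | T5 37-42 | T6 42-47 | T1 47-51 | T5 51-56 | T6 56-59 |
Completion: T1=51  T2=5  T3=17  T4=12  T5=56  T6=59
Turnaround(T4) = completion − arrival = 12 − 6 = 6

6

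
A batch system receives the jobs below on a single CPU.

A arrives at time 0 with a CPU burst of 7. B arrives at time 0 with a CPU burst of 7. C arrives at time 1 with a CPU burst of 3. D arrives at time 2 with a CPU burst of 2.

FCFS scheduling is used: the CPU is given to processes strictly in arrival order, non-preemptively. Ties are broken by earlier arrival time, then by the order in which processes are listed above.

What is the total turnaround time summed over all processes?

Timeline: | A 0-7 | B 7-14 | C 14-17 | D 17-19 |
Completion: A=7  B=14  C=17  D=19
Turnaround = completion − arrival: A=7, B=14, C=16, D=17
Total turnaround = 7 + 14 + 16 + 17 = 54

54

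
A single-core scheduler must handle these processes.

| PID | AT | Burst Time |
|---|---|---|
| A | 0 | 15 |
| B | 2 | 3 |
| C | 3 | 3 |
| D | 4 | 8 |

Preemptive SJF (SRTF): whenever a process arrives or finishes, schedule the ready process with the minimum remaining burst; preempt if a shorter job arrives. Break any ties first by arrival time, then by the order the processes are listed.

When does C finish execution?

8

Schedule: | A 0-2 | B 2-5 | C 5-8 | D 8-16 | A 16-29 |
Completion: A=29  B=5  C=8  D=16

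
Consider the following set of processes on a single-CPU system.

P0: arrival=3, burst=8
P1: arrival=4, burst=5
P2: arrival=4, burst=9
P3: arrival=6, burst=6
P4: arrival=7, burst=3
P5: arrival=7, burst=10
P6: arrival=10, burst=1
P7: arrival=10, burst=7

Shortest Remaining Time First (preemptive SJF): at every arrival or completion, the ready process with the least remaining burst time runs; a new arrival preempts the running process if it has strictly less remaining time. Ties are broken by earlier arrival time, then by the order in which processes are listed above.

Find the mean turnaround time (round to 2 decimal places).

Gantt: | idle 0-3 | P0 3-4 | P1 4-9 | P4 9-10 | P6 10-11 | P4 11-13 | P3 13-19 | P0 19-26 | P7 26-33 | P2 33-42 | P5 42-52 |
Completion: P0=26  P1=9  P2=42  P3=19  P4=13  P5=52  P6=11  P7=33
Turnaround (C−A): P0=23  P1=5  P2=38  P3=13  P4=6  P5=45  P6=1  P7=23
Turnaround times: P0=23, P1=5, P2=38, P3=13, P4=6, P5=45, P6=1, P7=23
Average turnaround = (23+5+38+13+6+45+1+23) / 8 = 154/8 = 19.25

19.25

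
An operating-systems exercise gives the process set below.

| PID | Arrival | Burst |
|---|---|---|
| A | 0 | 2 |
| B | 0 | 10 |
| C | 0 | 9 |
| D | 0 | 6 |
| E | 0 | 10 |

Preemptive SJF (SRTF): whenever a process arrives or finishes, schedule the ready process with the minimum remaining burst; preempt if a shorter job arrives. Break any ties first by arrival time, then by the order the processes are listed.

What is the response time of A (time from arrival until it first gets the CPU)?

0

Timeline: | A 0-2 | D 2-8 | C 8-17 | B 17-27 | E 27-37 |
Completion: A=2  B=27  C=17  D=8  E=37
Response(A) = first start − arrival = 0 − 0 = 0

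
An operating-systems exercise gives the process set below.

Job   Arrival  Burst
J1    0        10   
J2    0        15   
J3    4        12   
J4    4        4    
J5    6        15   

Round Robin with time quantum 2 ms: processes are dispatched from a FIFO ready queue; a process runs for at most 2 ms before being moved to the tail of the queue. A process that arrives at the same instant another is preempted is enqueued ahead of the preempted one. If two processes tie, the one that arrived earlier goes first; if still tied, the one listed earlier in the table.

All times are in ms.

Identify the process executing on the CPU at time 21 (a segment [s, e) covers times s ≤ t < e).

Gantt: | J1 0-2 | J2 2-4 | J1 4-6 | J3 6-8 | J4 8-10 | J2 10-12 | J5 12-14 | J1 14-16 | J3 16-18 | J4 18-20 | J2 20-22 | J5 22-24 | J1 24-26 | J3 26-28 | J2 28-30 | J5 30-32 | J1 32-34 | J3 34-36 | J2 36-38 | J5 38-40 | J3 40-42 | J2 42-44 | J5 44-46 | J3 46-48 | J2 48-50 | J5 50-52 | J2 52-53 | J5 53-56 |
Completion: J1=34  J2=53  J3=48  J4=20  J5=56
Turnaround (C−A): J1=34  J2=53  J3=44  J4=16  J5=50

J2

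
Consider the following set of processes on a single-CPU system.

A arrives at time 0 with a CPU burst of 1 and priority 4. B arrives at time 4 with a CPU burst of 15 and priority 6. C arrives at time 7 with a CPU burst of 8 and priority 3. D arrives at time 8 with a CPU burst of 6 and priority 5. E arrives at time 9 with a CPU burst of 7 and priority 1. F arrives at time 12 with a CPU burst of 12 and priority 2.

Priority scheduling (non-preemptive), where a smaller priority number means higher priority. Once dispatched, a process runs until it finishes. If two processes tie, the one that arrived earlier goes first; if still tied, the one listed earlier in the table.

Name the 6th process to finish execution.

D

Gantt: | A 0-1 | idle 1-4 | B 4-19 | E 19-26 | F 26-38 | C 38-46 | D 46-52 |
Completion: A=1  B=19  C=46  D=52  E=26  F=38
Turnaround (C−A): A=1  B=15  C=39  D=44  E=17  F=26
Finish order: A → B → E → F → C → D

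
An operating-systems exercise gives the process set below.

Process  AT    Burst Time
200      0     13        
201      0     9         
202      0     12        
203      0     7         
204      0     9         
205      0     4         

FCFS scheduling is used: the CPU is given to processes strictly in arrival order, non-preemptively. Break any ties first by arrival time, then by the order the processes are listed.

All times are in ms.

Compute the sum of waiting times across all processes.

160

Timeline: | 200 0-13 | 201 13-22 | 202 22-34 | 203 34-41 | 204 41-50 | 205 50-54 |
Completion: 200=13  201=22  202=34  203=41  204=50  205=54
Waiting = turnaround − burst: 200=0, 201=13, 202=22, 203=34, 204=41, 205=50
Total waiting = 0 + 13 + 22 + 34 + 41 + 50 = 160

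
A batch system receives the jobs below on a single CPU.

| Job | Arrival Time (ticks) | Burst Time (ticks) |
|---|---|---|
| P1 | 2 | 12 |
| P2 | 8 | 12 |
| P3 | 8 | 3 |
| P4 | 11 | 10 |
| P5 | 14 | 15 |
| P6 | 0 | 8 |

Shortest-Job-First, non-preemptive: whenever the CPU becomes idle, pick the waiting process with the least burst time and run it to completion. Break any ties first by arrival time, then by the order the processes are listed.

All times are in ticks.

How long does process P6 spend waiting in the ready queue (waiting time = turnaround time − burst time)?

0

Gantt: | P6 0-8 | P3 8-11 | P4 11-21 | P1 21-33 | P2 33-45 | P5 45-60 |
Completion: P1=33  P2=45  P3=11  P4=21  P5=60  P6=8
Waiting(P6) = turnaround − burst = 8 − 8 = 0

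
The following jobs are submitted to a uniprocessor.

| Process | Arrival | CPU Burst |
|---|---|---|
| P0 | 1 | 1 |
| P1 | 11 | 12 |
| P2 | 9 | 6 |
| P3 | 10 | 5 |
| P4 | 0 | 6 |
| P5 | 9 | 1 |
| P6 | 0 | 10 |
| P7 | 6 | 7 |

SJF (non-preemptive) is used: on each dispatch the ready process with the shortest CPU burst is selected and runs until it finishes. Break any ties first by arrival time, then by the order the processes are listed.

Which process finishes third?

Timeline: | P4 0-6 | P0 6-7 | P7 7-14 | P5 14-15 | P3 15-20 | P2 20-26 | P6 26-36 | P1 36-48 |
Completion: P0=7  P1=48  P2=26  P3=20  P4=6  P5=15  P6=36  P7=14
Finish order: P4 → P0 → P7 → P5 → P3 → P2 → P6 → P1

P7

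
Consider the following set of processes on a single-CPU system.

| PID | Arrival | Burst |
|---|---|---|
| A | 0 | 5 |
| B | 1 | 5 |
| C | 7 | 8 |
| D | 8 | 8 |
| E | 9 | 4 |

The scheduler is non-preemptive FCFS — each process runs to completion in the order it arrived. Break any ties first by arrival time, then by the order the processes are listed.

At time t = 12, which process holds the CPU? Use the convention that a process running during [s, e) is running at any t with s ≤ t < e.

C

Gantt: | A 0-5 | B 5-10 | C 10-18 | D 18-26 | E 26-30 |
Completion: A=5  B=10  C=18  D=26  E=30
Turnaround (C−A): A=5  B=9  C=11  D=18  E=21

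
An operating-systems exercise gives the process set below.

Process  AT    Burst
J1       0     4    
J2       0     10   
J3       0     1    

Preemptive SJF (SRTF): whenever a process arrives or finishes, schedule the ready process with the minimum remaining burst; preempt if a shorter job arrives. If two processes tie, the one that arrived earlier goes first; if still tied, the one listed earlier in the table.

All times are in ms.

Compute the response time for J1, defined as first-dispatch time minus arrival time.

Schedule: | J3 0-1 | J1 1-5 | J2 5-15 |
Completion: J1=5  J2=15  J3=1
Response(J1) = first start − arrival = 1 − 0 = 1

1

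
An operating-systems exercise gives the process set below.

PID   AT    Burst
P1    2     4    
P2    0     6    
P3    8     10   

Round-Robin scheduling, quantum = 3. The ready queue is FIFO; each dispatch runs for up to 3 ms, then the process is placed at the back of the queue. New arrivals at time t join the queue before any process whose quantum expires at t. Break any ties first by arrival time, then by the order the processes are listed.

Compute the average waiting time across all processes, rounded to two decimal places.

Gantt: | P2 0-3 | P1 3-6 | P2 6-9 | P1 9-10 | P3 10-20 |
Completion: P1=10  P2=9  P3=20
Turnaround (C−A): P1=8  P2=9  P3=12
Waiting times: P1=4, P2=3, P3=2
Average waiting = (4+3+2) / 3 = 9/3 = 3.00

3.00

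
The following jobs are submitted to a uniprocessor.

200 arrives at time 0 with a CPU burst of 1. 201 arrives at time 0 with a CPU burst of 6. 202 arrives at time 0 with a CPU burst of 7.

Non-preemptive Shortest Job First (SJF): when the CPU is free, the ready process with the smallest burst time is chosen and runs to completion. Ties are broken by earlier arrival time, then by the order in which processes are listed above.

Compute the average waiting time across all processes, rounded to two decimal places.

2.67

Gantt: | 200 0-1 | 201 1-7 | 202 7-14 |
Completion: 200=1  201=7  202=14
Turnaround (C−A): 200=1  201=7  202=14
Waiting times: 200=0, 201=1, 202=7
Average waiting = (0+1+7) / 3 = 8/3 = 2.67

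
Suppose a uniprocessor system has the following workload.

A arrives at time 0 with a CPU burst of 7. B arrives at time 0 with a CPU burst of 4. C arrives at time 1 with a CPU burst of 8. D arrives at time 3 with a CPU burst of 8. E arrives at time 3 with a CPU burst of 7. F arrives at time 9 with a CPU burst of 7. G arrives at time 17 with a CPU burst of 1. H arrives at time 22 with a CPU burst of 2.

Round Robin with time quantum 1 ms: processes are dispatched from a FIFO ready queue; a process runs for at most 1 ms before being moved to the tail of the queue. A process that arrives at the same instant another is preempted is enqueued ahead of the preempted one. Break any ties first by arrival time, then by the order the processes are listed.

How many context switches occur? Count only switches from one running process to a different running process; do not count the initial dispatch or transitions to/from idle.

Gantt: | A 0-1 | B 1-2 | C 2-3 | A 3-4 | B 4-5 | D 5-6 | E 6-7 | C 7-8 | A 8-9 | B 9-10 | D 10-11 | E 11-12 | C 12-13 | F 13-14 | A 14-15 | B 15-16 | D 16-17 | E 17-18 | C 18-19 | F 19-20 | A 20-21 | G 21-22 | D 22-23 | E 23-24 | C 24-25 | F 25-26 | A 26-27 | H 27-28 | D 28-29 | E 29-30 | C 30-31 | F 31-32 | A 32-33 | H 33-34 | D 34-35 | E 35-36 | C 36-37 | F 37-38 | D 38-39 | E 39-40 | C 40-41 | F 41-42 | D 42-43 | F 43-44 |
Completion: A=33  B=16  C=41  D=43  E=40  F=44  G=22  H=34

43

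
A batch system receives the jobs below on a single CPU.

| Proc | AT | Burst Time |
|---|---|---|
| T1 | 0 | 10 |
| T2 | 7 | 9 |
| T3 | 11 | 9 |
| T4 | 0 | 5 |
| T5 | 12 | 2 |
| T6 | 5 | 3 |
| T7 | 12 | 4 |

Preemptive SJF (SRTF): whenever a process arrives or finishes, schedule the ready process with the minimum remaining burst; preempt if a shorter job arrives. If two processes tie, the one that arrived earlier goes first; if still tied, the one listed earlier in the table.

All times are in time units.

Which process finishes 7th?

T1

Timeline: | T4 0-5 | T6 5-8 | T2 8-12 | T5 12-14 | T7 14-18 | T2 18-23 | T3 23-32 | T1 32-42 |
Completion: T1=42  T2=23  T3=32  T4=5  T5=14  T6=8  T7=18
Turnaround (C−A): T1=42  T2=16  T3=21  T4=5  T5=2  T6=3  T7=6
Finish order: T4 → T6 → T5 → T7 → T2 → T3 → T1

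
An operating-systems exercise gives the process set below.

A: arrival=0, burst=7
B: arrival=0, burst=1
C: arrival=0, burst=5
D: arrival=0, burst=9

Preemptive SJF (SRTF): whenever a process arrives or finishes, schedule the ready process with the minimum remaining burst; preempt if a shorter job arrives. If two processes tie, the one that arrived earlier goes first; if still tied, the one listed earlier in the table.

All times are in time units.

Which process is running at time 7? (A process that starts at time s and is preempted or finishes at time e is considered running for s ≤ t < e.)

A

Timeline: | B 0-1 | C 1-6 | A 6-13 | D 13-22 |
Completion: A=13  B=1  C=6  D=22
Turnaround (C−A): A=13  B=1  C=6  D=22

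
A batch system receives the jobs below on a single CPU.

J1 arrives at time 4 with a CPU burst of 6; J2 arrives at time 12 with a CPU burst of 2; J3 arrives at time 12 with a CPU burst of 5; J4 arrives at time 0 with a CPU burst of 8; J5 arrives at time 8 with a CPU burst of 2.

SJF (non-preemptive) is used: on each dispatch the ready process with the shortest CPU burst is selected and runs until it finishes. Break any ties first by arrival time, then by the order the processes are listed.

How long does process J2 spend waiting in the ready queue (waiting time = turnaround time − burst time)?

4

Timeline: | J4 0-8 | J5 8-10 | J1 10-16 | J2 16-18 | J3 18-23 |
Completion: J1=16  J2=18  J3=23  J4=8  J5=10
Turnaround (C−A): J1=12  J2=6  J3=11  J4=8  J5=2
Waiting(J2) = turnaround − burst = 6 − 2 = 4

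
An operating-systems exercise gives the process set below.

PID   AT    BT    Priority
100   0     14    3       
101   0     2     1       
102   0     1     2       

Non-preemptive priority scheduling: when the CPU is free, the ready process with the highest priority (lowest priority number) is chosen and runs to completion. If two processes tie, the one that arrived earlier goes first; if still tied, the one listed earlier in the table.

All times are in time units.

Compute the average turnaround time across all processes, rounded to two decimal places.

Gantt: | 101 0-2 | 102 2-3 | 100 3-17 |
Completion: 100=17  101=2  102=3
Turnaround (C−A): 100=17  101=2  102=3
Turnaround times: 100=17, 101=2, 102=3
Average turnaround = (17+2+3) / 3 = 22/3 = 7.33

7.33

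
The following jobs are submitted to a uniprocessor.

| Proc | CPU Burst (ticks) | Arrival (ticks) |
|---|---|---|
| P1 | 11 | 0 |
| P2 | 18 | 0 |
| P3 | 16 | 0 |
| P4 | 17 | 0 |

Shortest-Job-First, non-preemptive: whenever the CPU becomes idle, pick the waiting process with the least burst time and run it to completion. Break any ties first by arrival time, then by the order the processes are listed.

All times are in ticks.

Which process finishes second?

Schedule: | P1 0-11 | P3 11-27 | P4 27-44 | P2 44-62 |
Completion: P1=11  P2=62  P3=27  P4=44
Turnaround (C−A): P1=11  P2=62  P3=27  P4=44
Finish order: P1 → P3 → P4 → P2

P3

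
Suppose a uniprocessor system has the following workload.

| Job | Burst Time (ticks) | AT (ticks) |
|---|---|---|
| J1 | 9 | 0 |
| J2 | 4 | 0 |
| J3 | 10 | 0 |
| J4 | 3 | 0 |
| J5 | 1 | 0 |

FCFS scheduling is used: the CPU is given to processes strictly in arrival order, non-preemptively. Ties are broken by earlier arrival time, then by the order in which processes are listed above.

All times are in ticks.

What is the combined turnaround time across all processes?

Gantt: | J1 0-9 | J2 9-13 | J3 13-23 | J4 23-26 | J5 26-27 |
Completion: J1=9  J2=13  J3=23  J4=26  J5=27
Turnaround (C−A): J1=9  J2=13  J3=23  J4=26  J5=27
Turnaround = completion − arrival: J1=9, J2=13, J3=23, J4=26, J5=27
Total turnaround = 9 + 13 + 23 + 26 + 27 = 98

98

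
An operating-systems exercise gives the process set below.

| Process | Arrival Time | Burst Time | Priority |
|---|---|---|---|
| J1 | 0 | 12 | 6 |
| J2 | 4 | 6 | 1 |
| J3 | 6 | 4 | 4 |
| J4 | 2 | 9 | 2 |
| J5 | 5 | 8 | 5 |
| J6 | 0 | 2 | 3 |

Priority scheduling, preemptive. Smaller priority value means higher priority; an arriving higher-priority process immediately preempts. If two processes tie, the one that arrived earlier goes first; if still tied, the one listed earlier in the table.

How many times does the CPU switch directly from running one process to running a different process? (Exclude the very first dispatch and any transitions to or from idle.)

Schedule: | J6 0-2 | J4 2-4 | J2 4-10 | J4 10-17 | J3 17-21 | J5 21-29 | J1 29-41 |
Completion: J1=41  J2=10  J3=21  J4=17  J5=29  J6=2
Turnaround (C−A): J1=41  J2=6  J3=15  J4=15  J5=24  J6=2

6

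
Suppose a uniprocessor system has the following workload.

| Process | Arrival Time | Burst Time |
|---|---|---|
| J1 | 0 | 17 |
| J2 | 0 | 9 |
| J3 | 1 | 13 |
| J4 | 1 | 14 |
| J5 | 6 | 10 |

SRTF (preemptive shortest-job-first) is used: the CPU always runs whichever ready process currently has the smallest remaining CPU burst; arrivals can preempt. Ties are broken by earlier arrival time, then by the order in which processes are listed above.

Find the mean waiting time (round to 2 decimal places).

19.60

Schedule: | J2 0-9 | J5 9-19 | J3 19-32 | J4 32-46 | J1 46-63 |
Completion: J1=63  J2=9  J3=32  J4=46  J5=19
Turnaround (C−A): J1=63  J2=9  J3=31  J4=45  J5=13
Waiting times: J1=46, J2=0, J3=18, J4=31, J5=3
Average waiting = (46+0+18+31+3) / 5 = 98/5 = 19.60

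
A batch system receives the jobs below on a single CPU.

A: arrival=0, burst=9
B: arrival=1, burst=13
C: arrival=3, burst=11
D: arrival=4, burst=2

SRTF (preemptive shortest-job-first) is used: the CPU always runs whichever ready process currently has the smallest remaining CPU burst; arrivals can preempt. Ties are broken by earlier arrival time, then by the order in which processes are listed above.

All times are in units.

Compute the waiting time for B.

Timeline: | A 0-4 | D 4-6 | A 6-11 | C 11-22 | B 22-35 |
Completion: A=11  B=35  C=22  D=6
Turnaround (C−A): A=11  B=34  C=19  D=2
Waiting(B) = turnaround − burst = 34 − 13 = 21

21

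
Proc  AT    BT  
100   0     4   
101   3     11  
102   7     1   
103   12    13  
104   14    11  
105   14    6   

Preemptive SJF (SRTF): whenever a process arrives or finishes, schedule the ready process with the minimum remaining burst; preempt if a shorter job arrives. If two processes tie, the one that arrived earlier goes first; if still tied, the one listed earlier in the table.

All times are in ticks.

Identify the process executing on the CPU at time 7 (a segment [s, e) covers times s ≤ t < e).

Timeline: | 100 0-4 | 101 4-7 | 102 7-8 | 101 8-16 | 105 16-22 | 104 22-33 | 103 33-46 |
Completion: 100=4  101=16  102=8  103=46  104=33  105=22

102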